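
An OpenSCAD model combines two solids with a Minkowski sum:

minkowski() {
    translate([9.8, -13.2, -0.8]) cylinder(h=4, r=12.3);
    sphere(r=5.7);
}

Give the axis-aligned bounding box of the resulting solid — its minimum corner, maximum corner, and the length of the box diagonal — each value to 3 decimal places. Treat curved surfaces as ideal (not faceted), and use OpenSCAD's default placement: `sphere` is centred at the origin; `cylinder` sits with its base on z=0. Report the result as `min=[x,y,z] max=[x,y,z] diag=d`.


min=[-8.200,-31.200,-6.500] max=[27.800,4.800,8.900] diag=53.190

A = translate([9.8, -13.2, -0.8]) cylinder(h=4, r=12.3) → bbox [-2.5,-25.5,-0.8] .. [22.1,-0.9,3.2]
B = sphere(r=5.7) → bbox [-5.7,-5.7,-5.7] .. [5.7,5.7,5.7]
lo = A.lo+B.lo = [-2.5-5.7, -25.5-5.7, -0.8-5.7] = [-8.200,-31.200,-6.500]
hi = A.hi+B.hi = [22.1+5.7, -0.9+5.7, 3.2+5.7] = [27.800,4.800,8.900]
diag = √(36²+36²+15.4²) = √2829.16 = 53.190


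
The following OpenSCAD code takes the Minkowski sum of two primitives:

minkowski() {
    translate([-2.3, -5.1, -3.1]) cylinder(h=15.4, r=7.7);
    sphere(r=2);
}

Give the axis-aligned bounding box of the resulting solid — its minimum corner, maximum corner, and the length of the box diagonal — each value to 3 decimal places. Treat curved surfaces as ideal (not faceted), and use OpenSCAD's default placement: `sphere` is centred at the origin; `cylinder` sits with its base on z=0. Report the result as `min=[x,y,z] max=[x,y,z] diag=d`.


min=[-12.000,-14.800,-5.100] max=[7.400,4.600,14.300] diag=33.602

A = translate([-2.3, -5.1, -3.1]) cylinder(h=15.4, r=7.7) → bbox [-10,-12.8,-3.1] .. [5.4,2.6,12.3]
B = sphere(r=2) → bbox [-2,-2,-2] .. [2,2,2]
lo = A.lo+B.lo = [-10-2, -12.8-2, -3.1-2] = [-12.000,-14.800,-5.100]
hi = A.hi+B.hi = [5.4+2, 2.6+2, 12.3+2] = [7.400,4.600,14.300]
diag = √(19.4²+19.4²+19.4²) = √1129.08 = 33.602


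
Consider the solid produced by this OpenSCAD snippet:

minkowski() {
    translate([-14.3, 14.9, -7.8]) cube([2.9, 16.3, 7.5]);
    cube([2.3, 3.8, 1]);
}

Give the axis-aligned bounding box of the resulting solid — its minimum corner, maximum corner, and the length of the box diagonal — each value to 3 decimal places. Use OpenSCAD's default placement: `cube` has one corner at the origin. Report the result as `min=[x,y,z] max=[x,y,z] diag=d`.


min=[-14.300,14.900,-7.800] max=[-9.100,35.000,0.700] diag=22.434

A = translate([-14.3, 14.9, -7.8]) cube([2.9, 16.3, 7.5]) → bbox [-14.3,14.9,-7.8] .. [-11.4,31.2,-0.3]
B = cube([2.3, 3.8, 1]) → bbox [0,0,0] .. [2.3,3.8,1]
lo = A.lo+B.lo = [-14.3+0, 14.9+0, -7.8+0] = [-14.300,14.900,-7.800]
hi = A.hi+B.hi = [-11.4+2.3, 31.2+3.8, -0.3+1] = [-9.100,35.000,0.700]
diag = √(5.2²+20.1²+8.5²) = √503.3 = 22.434


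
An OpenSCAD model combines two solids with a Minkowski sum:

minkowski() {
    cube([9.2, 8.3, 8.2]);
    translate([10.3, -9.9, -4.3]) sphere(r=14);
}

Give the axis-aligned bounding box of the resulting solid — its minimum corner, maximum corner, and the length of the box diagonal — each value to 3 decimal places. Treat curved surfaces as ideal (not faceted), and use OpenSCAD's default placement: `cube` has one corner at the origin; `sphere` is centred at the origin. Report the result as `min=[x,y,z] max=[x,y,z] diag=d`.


A = translate([10.3, -9.9, -4.3]) sphere(r=14) → bbox [-3.7,-23.9,-18.3] .. [24.3,4.1,9.7]
B = cube([9.2, 8.3, 8.2]) → bbox [0,0,0] .. [9.2,8.3,8.2]
lo = A.lo+B.lo = [-3.7+0, -23.9+0, -18.3+0] = [-3.700,-23.900,-18.300]
hi = A.hi+B.hi = [24.3+9.2, 4.1+8.3, 9.7+8.2] = [33.500,12.400,17.900]
diag = √(37.2²+36.3²+36.2²) = √4011.97 = 63.340

min=[-3.700,-23.900,-18.300] max=[33.500,12.400,17.900] diag=63.340


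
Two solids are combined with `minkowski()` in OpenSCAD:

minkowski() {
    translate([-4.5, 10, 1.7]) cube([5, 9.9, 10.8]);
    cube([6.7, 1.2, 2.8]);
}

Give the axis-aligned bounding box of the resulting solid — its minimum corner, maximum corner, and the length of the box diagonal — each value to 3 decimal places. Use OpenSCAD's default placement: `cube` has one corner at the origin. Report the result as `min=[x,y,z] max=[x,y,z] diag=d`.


min=[-4.500,10.000,1.700] max=[7.200,21.100,15.300] diag=21.096

A = translate([-4.5, 10, 1.7]) cube([5, 9.9, 10.8]) → bbox [-4.5,10,1.7] .. [0.5,19.9,12.5]
B = cube([6.7, 1.2, 2.8]) → bbox [0,0,0] .. [6.7,1.2,2.8]
lo = A.lo+B.lo = [-4.5+0, 10+0, 1.7+0] = [-4.500,10.000,1.700]
hi = A.hi+B.hi = [0.5+6.7, 19.9+1.2, 12.5+2.8] = [7.200,21.100,15.300]
diag = √(11.7²+11.1²+13.6²) = √445.06 = 21.096


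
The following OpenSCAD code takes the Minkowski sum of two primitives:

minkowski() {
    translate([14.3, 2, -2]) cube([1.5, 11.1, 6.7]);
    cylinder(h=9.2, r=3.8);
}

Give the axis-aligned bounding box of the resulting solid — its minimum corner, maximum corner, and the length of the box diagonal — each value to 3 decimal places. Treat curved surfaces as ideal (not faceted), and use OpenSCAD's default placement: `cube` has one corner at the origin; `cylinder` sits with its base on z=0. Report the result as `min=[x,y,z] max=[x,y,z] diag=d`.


A = translate([14.3, 2, -2]) cube([1.5, 11.1, 6.7]) → bbox [14.3,2,-2] .. [15.8,13.1,4.7]
B = cylinder(h=9.2, r=3.8) → bbox [-3.8,-3.8,0] .. [3.8,3.8,9.2]
lo = A.lo+B.lo = [14.3-3.8, 2-3.8, -2+0] = [10.500,-1.800,-2.000]
hi = A.hi+B.hi = [15.8+3.8, 13.1+3.8, 4.7+9.2] = [19.600,16.900,13.900]
diag = √(9.1²+18.7²+15.9²) = √685.31 = 26.178

min=[10.500,-1.800,-2.000] max=[19.600,16.900,13.900] diag=26.178


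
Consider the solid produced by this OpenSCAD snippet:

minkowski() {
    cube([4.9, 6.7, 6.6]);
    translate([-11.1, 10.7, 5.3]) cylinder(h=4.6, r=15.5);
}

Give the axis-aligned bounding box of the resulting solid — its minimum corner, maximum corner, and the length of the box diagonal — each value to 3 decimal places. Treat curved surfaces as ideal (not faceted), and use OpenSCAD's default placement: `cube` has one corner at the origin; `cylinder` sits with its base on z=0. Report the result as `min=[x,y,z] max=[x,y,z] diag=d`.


min=[-26.600,-4.800,5.300] max=[9.300,32.900,16.500] diag=53.250

A = translate([-11.1, 10.7, 5.3]) cylinder(h=4.6, r=15.5) → bbox [-26.6,-4.8,5.3] .. [4.4,26.2,9.9]
B = cube([4.9, 6.7, 6.6]) → bbox [0,0,0] .. [4.9,6.7,6.6]
lo = A.lo+B.lo = [-26.6+0, -4.8+0, 5.3+0] = [-26.600,-4.800,5.300]
hi = A.hi+B.hi = [4.4+4.9, 26.2+6.7, 9.9+6.6] = [9.300,32.900,16.500]
diag = √(35.9²+37.7²+11.2²) = √2835.54 = 53.250


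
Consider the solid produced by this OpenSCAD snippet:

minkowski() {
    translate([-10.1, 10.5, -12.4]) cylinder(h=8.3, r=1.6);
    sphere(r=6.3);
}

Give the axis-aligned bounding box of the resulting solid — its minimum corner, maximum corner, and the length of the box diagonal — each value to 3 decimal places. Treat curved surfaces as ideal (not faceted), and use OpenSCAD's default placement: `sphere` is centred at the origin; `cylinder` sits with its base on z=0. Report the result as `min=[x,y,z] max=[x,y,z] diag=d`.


min=[-18.000,2.600,-18.700] max=[-2.200,18.400,2.200] diag=30.596

A = translate([-10.1, 10.5, -12.4]) cylinder(h=8.3, r=1.6) → bbox [-11.7,8.9,-12.4] .. [-8.5,12.1,-4.1]
B = sphere(r=6.3) → bbox [-6.3,-6.3,-6.3] .. [6.3,6.3,6.3]
lo = A.lo+B.lo = [-11.7-6.3, 8.9-6.3, -12.4-6.3] = [-18.000,2.600,-18.700]
hi = A.hi+B.hi = [-8.5+6.3, 12.1+6.3, -4.1+6.3] = [-2.200,18.400,2.200]
diag = √(15.8²+15.8²+20.9²) = √936.09 = 30.596


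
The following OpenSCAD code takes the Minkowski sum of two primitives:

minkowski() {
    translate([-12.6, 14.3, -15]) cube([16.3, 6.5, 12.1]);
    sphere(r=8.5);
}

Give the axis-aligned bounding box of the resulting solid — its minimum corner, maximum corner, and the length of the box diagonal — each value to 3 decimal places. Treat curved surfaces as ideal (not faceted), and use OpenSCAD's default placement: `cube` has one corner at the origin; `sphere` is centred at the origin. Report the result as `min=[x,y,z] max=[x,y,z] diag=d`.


A = translate([-12.6, 14.3, -15]) cube([16.3, 6.5, 12.1]) → bbox [-12.6,14.3,-15] .. [3.7,20.8,-2.9]
B = sphere(r=8.5) → bbox [-8.5,-8.5,-8.5] .. [8.5,8.5,8.5]
lo = A.lo+B.lo = [-12.6-8.5, 14.3-8.5, -15-8.5] = [-21.100,5.800,-23.500]
hi = A.hi+B.hi = [3.7+8.5, 20.8+8.5, -2.9+8.5] = [12.200,29.300,5.600]
diag = √(33.3²+23.5²+29.1²) = √2507.95 = 50.079

min=[-21.100,5.800,-23.500] max=[12.200,29.300,5.600] diag=50.079


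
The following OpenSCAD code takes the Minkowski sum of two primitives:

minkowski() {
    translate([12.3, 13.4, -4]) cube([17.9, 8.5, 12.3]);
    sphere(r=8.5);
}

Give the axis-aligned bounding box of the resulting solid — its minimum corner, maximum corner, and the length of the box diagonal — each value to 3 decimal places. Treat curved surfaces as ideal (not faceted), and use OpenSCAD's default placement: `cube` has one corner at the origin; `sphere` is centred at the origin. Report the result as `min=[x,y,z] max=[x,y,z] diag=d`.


min=[3.800,4.900,-12.500] max=[38.700,30.400,16.800] diag=52.218

A = translate([12.3, 13.4, -4]) cube([17.9, 8.5, 12.3]) → bbox [12.3,13.4,-4] .. [30.2,21.9,8.3]
B = sphere(r=8.5) → bbox [-8.5,-8.5,-8.5] .. [8.5,8.5,8.5]
lo = A.lo+B.lo = [12.3-8.5, 13.4-8.5, -4-8.5] = [3.800,4.900,-12.500]
hi = A.hi+B.hi = [30.2+8.5, 21.9+8.5, 8.3+8.5] = [38.700,30.400,16.800]
diag = √(34.9²+25.5²+29.3²) = √2726.75 = 52.218


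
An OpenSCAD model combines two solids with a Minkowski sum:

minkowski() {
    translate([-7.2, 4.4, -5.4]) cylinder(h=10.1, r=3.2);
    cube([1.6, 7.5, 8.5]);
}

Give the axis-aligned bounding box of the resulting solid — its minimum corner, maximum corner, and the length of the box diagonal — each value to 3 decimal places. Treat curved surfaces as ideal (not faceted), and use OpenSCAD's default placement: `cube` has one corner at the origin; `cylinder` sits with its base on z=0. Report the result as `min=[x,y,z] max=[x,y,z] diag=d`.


min=[-10.400,1.200,-5.400] max=[-2.400,15.100,13.200] diag=24.560

A = translate([-7.2, 4.4, -5.4]) cylinder(h=10.1, r=3.2) → bbox [-10.4,1.2,-5.4] .. [-4,7.6,4.7]
B = cube([1.6, 7.5, 8.5]) → bbox [0,0,0] .. [1.6,7.5,8.5]
lo = A.lo+B.lo = [-10.4+0, 1.2+0, -5.4+0] = [-10.400,1.200,-5.400]
hi = A.hi+B.hi = [-4+1.6, 7.6+7.5, 4.7+8.5] = [-2.400,15.100,13.200]
diag = √(8²+13.9²+18.6²) = √603.17 = 24.560


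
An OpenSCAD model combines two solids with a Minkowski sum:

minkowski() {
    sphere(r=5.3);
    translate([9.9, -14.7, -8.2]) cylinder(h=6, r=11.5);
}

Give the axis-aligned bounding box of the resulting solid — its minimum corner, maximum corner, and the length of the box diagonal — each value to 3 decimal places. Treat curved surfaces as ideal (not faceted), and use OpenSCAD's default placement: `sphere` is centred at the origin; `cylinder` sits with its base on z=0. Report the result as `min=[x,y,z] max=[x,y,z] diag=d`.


min=[-6.900,-31.500,-13.500] max=[26.700,2.100,3.100] diag=50.334

A = translate([9.9, -14.7, -8.2]) cylinder(h=6, r=11.5) → bbox [-1.6,-26.2,-8.2] .. [21.4,-3.2,-2.2]
B = sphere(r=5.3) → bbox [-5.3,-5.3,-5.3] .. [5.3,5.3,5.3]
lo = A.lo+B.lo = [-1.6-5.3, -26.2-5.3, -8.2-5.3] = [-6.900,-31.500,-13.500]
hi = A.hi+B.hi = [21.4+5.3, -3.2+5.3, -2.2+5.3] = [26.700,2.100,3.100]
diag = √(33.6²+33.6²+16.6²) = √2533.48 = 50.334


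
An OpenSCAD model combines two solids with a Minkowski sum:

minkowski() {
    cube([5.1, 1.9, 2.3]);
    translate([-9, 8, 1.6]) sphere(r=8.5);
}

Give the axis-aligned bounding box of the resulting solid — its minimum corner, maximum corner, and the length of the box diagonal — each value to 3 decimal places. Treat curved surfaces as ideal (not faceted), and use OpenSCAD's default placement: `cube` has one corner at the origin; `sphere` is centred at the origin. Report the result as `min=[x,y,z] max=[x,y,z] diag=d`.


min=[-17.500,-0.500,-6.900] max=[4.600,18.400,12.400] diag=34.901

A = translate([-9, 8, 1.6]) sphere(r=8.5) → bbox [-17.5,-0.5,-6.9] .. [-0.5,16.5,10.1]
B = cube([5.1, 1.9, 2.3]) → bbox [0,0,0] .. [5.1,1.9,2.3]
lo = A.lo+B.lo = [-17.5+0, -0.5+0, -6.9+0] = [-17.500,-0.500,-6.900]
hi = A.hi+B.hi = [-0.5+5.1, 16.5+1.9, 10.1+2.3] = [4.600,18.400,12.400]
diag = √(22.1²+18.9²+19.3²) = √1218.11 = 34.901


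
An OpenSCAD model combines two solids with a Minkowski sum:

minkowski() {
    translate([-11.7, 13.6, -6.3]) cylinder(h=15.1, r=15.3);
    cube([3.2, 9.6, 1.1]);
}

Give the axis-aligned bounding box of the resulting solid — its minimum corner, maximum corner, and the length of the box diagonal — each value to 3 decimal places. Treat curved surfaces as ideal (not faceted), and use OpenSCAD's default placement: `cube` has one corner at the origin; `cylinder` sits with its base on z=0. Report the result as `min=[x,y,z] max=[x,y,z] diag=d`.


A = translate([-11.7, 13.6, -6.3]) cylinder(h=15.1, r=15.3) → bbox [-27,-1.7,-6.3] .. [3.6,28.9,8.8]
B = cube([3.2, 9.6, 1.1]) → bbox [0,0,0] .. [3.2,9.6,1.1]
lo = A.lo+B.lo = [-27+0, -1.7+0, -6.3+0] = [-27.000,-1.700,-6.300]
hi = A.hi+B.hi = [3.6+3.2, 28.9+9.6, 8.8+1.1] = [6.800,38.500,9.900]
diag = √(33.8²+40.2²+16.2²) = √3020.92 = 54.963

min=[-27.000,-1.700,-6.300] max=[6.800,38.500,9.900] diag=54.963


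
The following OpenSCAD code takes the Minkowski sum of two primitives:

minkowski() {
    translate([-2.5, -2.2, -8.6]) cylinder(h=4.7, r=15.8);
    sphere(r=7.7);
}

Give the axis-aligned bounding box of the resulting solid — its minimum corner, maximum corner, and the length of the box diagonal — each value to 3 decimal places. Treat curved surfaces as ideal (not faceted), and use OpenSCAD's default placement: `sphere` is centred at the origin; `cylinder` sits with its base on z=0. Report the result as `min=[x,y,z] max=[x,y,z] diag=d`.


A = translate([-2.5, -2.2, -8.6]) cylinder(h=4.7, r=15.8) → bbox [-18.3,-18,-8.6] .. [13.3,13.6,-3.9]
B = sphere(r=7.7) → bbox [-7.7,-7.7,-7.7] .. [7.7,7.7,7.7]
lo = A.lo+B.lo = [-18.3-7.7, -18-7.7, -8.6-7.7] = [-26.000,-25.700,-16.300]
hi = A.hi+B.hi = [13.3+7.7, 13.6+7.7, -3.9+7.7] = [21.000,21.300,3.800]
diag = √(47²+47²+20.1²) = √4822.01 = 69.441

min=[-26.000,-25.700,-16.300] max=[21.000,21.300,3.800] diag=69.441


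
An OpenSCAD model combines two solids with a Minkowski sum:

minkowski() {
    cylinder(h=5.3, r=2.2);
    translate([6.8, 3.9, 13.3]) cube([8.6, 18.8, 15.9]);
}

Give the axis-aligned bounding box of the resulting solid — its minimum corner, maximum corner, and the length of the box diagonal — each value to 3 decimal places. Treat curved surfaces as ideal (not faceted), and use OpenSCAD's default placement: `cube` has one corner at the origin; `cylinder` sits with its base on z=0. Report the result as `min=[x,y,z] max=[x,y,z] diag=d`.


min=[4.600,1.700,13.300] max=[17.600,24.900,34.500] diag=34.010

A = translate([6.8, 3.9, 13.3]) cube([8.6, 18.8, 15.9]) → bbox [6.8,3.9,13.3] .. [15.4,22.7,29.2]
B = cylinder(h=5.3, r=2.2) → bbox [-2.2,-2.2,0] .. [2.2,2.2,5.3]
lo = A.lo+B.lo = [6.8-2.2, 3.9-2.2, 13.3+0] = [4.600,1.700,13.300]
hi = A.hi+B.hi = [15.4+2.2, 22.7+2.2, 29.2+5.3] = [17.600,24.900,34.500]
diag = √(13²+23.2²+21.2²) = √1156.68 = 34.010


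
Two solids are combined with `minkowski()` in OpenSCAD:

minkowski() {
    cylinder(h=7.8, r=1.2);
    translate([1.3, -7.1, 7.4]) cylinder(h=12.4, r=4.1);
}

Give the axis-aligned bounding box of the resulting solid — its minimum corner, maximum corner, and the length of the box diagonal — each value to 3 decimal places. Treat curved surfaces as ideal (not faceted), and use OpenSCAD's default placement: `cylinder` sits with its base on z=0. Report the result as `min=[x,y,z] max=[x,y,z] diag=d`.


A = translate([1.3, -7.1, 7.4]) cylinder(h=12.4, r=4.1) → bbox [-2.8,-11.2,7.4] .. [5.4,-3,19.8]
B = cylinder(h=7.8, r=1.2) → bbox [-1.2,-1.2,0] .. [1.2,1.2,7.8]
lo = A.lo+B.lo = [-2.8-1.2, -11.2-1.2, 7.4+0] = [-4.000,-12.400,7.400]
hi = A.hi+B.hi = [5.4+1.2, -3+1.2, 19.8+7.8] = [6.600,-1.800,27.600]
diag = √(10.6²+10.6²+20.2²) = √632.76 = 25.155

min=[-4.000,-12.400,7.400] max=[6.600,-1.800,27.600] diag=25.155


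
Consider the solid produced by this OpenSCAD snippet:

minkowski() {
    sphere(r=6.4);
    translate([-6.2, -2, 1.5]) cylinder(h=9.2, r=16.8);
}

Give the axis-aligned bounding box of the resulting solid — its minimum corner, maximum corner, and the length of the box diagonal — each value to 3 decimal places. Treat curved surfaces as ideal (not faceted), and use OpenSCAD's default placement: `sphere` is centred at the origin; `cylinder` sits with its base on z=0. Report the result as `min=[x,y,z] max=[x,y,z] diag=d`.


min=[-29.400,-25.200,-4.900] max=[17.000,21.200,17.100] diag=69.209

A = translate([-6.2, -2, 1.5]) cylinder(h=9.2, r=16.8) → bbox [-23,-18.8,1.5] .. [10.6,14.8,10.7]
B = sphere(r=6.4) → bbox [-6.4,-6.4,-6.4] .. [6.4,6.4,6.4]
lo = A.lo+B.lo = [-23-6.4, -18.8-6.4, 1.5-6.4] = [-29.400,-25.200,-4.900]
hi = A.hi+B.hi = [10.6+6.4, 14.8+6.4, 10.7+6.4] = [17.000,21.200,17.100]
diag = √(46.4²+46.4²+22²) = √4789.92 = 69.209


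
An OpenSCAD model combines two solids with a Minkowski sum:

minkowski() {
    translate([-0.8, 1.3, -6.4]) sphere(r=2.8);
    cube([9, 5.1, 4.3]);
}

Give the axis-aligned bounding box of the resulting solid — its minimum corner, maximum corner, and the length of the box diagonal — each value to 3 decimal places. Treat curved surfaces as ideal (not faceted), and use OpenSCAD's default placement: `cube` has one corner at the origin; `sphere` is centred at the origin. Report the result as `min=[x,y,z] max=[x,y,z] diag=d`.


min=[-3.600,-1.500,-9.200] max=[11.000,9.200,0.700] diag=20.632

A = translate([-0.8, 1.3, -6.4]) sphere(r=2.8) → bbox [-3.6,-1.5,-9.2] .. [2,4.1,-3.6]
B = cube([9, 5.1, 4.3]) → bbox [0,0,0] .. [9,5.1,4.3]
lo = A.lo+B.lo = [-3.6+0, -1.5+0, -9.2+0] = [-3.600,-1.500,-9.200]
hi = A.hi+B.hi = [2+9, 4.1+5.1, -3.6+4.3] = [11.000,9.200,0.700]
diag = √(14.6²+10.7²+9.9²) = √425.66 = 20.632


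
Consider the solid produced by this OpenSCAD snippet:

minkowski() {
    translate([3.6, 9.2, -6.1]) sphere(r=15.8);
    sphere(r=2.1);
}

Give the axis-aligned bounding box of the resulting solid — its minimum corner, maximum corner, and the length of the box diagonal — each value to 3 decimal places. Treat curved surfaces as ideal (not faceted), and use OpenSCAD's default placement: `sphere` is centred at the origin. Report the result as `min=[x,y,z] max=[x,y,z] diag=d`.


A = translate([3.6, 9.2, -6.1]) sphere(r=15.8) → bbox [-12.2,-6.6,-21.9] .. [19.4,25,9.7]
B = sphere(r=2.1) → bbox [-2.1,-2.1,-2.1] .. [2.1,2.1,2.1]
lo = A.lo+B.lo = [-12.2-2.1, -6.6-2.1, -21.9-2.1] = [-14.300,-8.700,-24.000]
hi = A.hi+B.hi = [19.4+2.1, 25+2.1, 9.7+2.1] = [21.500,27.100,11.800]
diag = √(35.8²+35.8²+35.8²) = √3844.92 = 62.007

min=[-14.300,-8.700,-24.000] max=[21.500,27.100,11.800] diag=62.007


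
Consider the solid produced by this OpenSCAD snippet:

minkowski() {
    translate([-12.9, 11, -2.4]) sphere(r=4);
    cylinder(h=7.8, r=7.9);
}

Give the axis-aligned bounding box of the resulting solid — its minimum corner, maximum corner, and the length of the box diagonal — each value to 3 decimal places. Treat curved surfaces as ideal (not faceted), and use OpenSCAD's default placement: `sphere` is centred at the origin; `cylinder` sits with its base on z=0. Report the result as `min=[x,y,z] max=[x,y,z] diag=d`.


A = translate([-12.9, 11, -2.4]) sphere(r=4) → bbox [-16.9,7,-6.4] .. [-8.9,15,1.6]
B = cylinder(h=7.8, r=7.9) → bbox [-7.9,-7.9,0] .. [7.9,7.9,7.8]
lo = A.lo+B.lo = [-16.9-7.9, 7-7.9, -6.4+0] = [-24.800,-0.900,-6.400]
hi = A.hi+B.hi = [-8.9+7.9, 15+7.9, 1.6+7.8] = [-1.000,22.900,9.400]
diag = √(23.8²+23.8²+15.8²) = √1382.52 = 37.182

min=[-24.800,-0.900,-6.400] max=[-1.000,22.900,9.400] diag=37.182


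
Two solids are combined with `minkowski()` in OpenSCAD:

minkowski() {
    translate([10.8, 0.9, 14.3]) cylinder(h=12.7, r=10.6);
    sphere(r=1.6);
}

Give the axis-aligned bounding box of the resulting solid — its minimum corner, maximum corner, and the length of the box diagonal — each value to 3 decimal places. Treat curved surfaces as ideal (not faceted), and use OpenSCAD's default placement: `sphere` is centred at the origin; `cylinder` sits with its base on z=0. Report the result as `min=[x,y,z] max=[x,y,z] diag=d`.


A = translate([10.8, 0.9, 14.3]) cylinder(h=12.7, r=10.6) → bbox [0.2,-9.7,14.3] .. [21.4,11.5,27]
B = sphere(r=1.6) → bbox [-1.6,-1.6,-1.6] .. [1.6,1.6,1.6]
lo = A.lo+B.lo = [0.2-1.6, -9.7-1.6, 14.3-1.6] = [-1.400,-11.300,12.700]
hi = A.hi+B.hi = [21.4+1.6, 11.5+1.6, 27+1.6] = [23.000,13.100,28.600]
diag = √(24.4²+24.4²+15.9²) = √1443.53 = 37.994

min=[-1.400,-11.300,12.700] max=[23.000,13.100,28.600] diag=37.994


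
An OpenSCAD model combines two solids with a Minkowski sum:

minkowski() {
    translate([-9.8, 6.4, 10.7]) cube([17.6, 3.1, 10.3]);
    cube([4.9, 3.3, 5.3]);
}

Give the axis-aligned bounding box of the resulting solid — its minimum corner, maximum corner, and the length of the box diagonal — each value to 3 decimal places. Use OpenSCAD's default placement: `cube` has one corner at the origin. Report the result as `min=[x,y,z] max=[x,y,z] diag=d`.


A = translate([-9.8, 6.4, 10.7]) cube([17.6, 3.1, 10.3]) → bbox [-9.8,6.4,10.7] .. [7.8,9.5,21]
B = cube([4.9, 3.3, 5.3]) → bbox [0,0,0] .. [4.9,3.3,5.3]
lo = A.lo+B.lo = [-9.8+0, 6.4+0, 10.7+0] = [-9.800,6.400,10.700]
hi = A.hi+B.hi = [7.8+4.9, 9.5+3.3, 21+5.3] = [12.700,12.800,26.300]
diag = √(22.5²+6.4²+15.6²) = √790.57 = 28.117

min=[-9.800,6.400,10.700] max=[12.700,12.800,26.300] diag=28.117


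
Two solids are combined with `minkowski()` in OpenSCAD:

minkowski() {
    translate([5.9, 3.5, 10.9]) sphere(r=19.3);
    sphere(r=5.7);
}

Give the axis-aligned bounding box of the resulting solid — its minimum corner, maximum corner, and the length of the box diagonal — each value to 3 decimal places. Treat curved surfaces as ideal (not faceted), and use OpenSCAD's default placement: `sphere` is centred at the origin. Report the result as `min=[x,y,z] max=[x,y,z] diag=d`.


min=[-19.100,-21.500,-14.100] max=[30.900,28.500,35.900] diag=86.603

A = translate([5.9, 3.5, 10.9]) sphere(r=19.3) → bbox [-13.4,-15.8,-8.4] .. [25.2,22.8,30.2]
B = sphere(r=5.7) → bbox [-5.7,-5.7,-5.7] .. [5.7,5.7,5.7]
lo = A.lo+B.lo = [-13.4-5.7, -15.8-5.7, -8.4-5.7] = [-19.100,-21.500,-14.100]
hi = A.hi+B.hi = [25.2+5.7, 22.8+5.7, 30.2+5.7] = [30.900,28.500,35.900]
diag = √(50²+50²+50²) = √7500 = 86.603


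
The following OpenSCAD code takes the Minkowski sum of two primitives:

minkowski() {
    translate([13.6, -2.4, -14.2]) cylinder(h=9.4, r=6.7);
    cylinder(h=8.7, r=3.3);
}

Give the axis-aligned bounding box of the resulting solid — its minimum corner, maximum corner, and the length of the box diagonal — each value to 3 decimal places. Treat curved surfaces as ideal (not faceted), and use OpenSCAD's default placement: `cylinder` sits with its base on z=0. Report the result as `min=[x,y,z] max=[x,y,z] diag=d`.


min=[3.600,-12.400,-14.200] max=[23.600,7.600,3.900] diag=33.580

A = translate([13.6, -2.4, -14.2]) cylinder(h=9.4, r=6.7) → bbox [6.9,-9.1,-14.2] .. [20.3,4.3,-4.8]
B = cylinder(h=8.7, r=3.3) → bbox [-3.3,-3.3,0] .. [3.3,3.3,8.7]
lo = A.lo+B.lo = [6.9-3.3, -9.1-3.3, -14.2+0] = [3.600,-12.400,-14.200]
hi = A.hi+B.hi = [20.3+3.3, 4.3+3.3, -4.8+8.7] = [23.600,7.600,3.900]
diag = √(20²+20²+18.1²) = √1127.61 = 33.580


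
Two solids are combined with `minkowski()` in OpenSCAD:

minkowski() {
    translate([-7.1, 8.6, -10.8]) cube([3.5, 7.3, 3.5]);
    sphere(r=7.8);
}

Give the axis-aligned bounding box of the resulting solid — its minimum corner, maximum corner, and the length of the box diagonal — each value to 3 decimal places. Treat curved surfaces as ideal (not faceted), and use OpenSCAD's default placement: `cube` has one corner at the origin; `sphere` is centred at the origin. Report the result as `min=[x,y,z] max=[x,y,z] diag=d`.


A = translate([-7.1, 8.6, -10.8]) cube([3.5, 7.3, 3.5]) → bbox [-7.1,8.6,-10.8] .. [-3.6,15.9,-7.3]
B = sphere(r=7.8) → bbox [-7.8,-7.8,-7.8] .. [7.8,7.8,7.8]
lo = A.lo+B.lo = [-7.1-7.8, 8.6-7.8, -10.8-7.8] = [-14.900,0.800,-18.600]
hi = A.hi+B.hi = [-3.6+7.8, 15.9+7.8, -7.3+7.8] = [4.200,23.700,0.500]
diag = √(19.1²+22.9²+19.1²) = √1254.03 = 35.412

min=[-14.900,0.800,-18.600] max=[4.200,23.700,0.500] diag=35.412


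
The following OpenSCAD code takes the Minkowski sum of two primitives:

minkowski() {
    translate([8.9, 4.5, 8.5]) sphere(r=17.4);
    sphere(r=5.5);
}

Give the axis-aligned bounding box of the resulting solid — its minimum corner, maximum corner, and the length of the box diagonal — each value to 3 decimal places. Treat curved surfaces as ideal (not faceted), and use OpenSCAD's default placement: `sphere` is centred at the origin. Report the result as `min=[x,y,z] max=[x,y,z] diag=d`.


min=[-14.000,-18.400,-14.400] max=[31.800,27.400,31.400] diag=79.328

A = translate([8.9, 4.5, 8.5]) sphere(r=17.4) → bbox [-8.5,-12.9,-8.9] .. [26.3,21.9,25.9]
B = sphere(r=5.5) → bbox [-5.5,-5.5,-5.5] .. [5.5,5.5,5.5]
lo = A.lo+B.lo = [-8.5-5.5, -12.9-5.5, -8.9-5.5] = [-14.000,-18.400,-14.400]
hi = A.hi+B.hi = [26.3+5.5, 21.9+5.5, 25.9+5.5] = [31.800,27.400,31.400]
diag = √(45.8²+45.8²+45.8²) = √6292.92 = 79.328


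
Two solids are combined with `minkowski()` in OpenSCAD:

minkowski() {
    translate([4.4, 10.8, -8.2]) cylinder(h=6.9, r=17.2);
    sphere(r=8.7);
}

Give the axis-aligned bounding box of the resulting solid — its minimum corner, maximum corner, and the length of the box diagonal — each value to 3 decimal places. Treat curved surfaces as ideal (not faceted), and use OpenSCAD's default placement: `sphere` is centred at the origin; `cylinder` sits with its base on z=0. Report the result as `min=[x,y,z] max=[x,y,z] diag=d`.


A = translate([4.4, 10.8, -8.2]) cylinder(h=6.9, r=17.2) → bbox [-12.8,-6.4,-8.2] .. [21.6,28,-1.3]
B = sphere(r=8.7) → bbox [-8.7,-8.7,-8.7] .. [8.7,8.7,8.7]
lo = A.lo+B.lo = [-12.8-8.7, -6.4-8.7, -8.2-8.7] = [-21.500,-15.100,-16.900]
hi = A.hi+B.hi = [21.6+8.7, 28+8.7, -1.3+8.7] = [30.300,36.700,7.400]
diag = √(51.8²+51.8²+24.3²) = √5956.97 = 77.181

min=[-21.500,-15.100,-16.900] max=[30.300,36.700,7.400] diag=77.181


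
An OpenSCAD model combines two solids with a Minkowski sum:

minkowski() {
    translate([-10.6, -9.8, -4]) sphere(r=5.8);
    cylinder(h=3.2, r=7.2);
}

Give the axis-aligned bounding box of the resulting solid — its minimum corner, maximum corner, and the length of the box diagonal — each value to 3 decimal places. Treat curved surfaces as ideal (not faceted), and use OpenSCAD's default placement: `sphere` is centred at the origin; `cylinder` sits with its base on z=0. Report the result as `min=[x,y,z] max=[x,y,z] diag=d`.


A = translate([-10.6, -9.8, -4]) sphere(r=5.8) → bbox [-16.4,-15.6,-9.8] .. [-4.8,-4,1.8]
B = cylinder(h=3.2, r=7.2) → bbox [-7.2,-7.2,0] .. [7.2,7.2,3.2]
lo = A.lo+B.lo = [-16.4-7.2, -15.6-7.2, -9.8+0] = [-23.600,-22.800,-9.800]
hi = A.hi+B.hi = [-4.8+7.2, -4+7.2, 1.8+3.2] = [2.400,3.200,5.000]
diag = √(26²+26²+14.8²) = √1571.04 = 39.636

min=[-23.600,-22.800,-9.800] max=[2.400,3.200,5.000] diag=39.636


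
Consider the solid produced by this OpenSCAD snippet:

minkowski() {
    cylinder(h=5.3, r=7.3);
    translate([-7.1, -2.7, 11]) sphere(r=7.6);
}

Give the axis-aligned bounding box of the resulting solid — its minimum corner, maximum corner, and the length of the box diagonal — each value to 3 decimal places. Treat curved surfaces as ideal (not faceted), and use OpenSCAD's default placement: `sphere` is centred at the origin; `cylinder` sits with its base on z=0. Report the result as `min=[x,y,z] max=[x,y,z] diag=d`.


min=[-22.000,-17.600,3.400] max=[7.800,12.200,23.900] diag=46.865

A = translate([-7.1, -2.7, 11]) sphere(r=7.6) → bbox [-14.7,-10.3,3.4] .. [0.5,4.9,18.6]
B = cylinder(h=5.3, r=7.3) → bbox [-7.3,-7.3,0] .. [7.3,7.3,5.3]
lo = A.lo+B.lo = [-14.7-7.3, -10.3-7.3, 3.4+0] = [-22.000,-17.600,3.400]
hi = A.hi+B.hi = [0.5+7.3, 4.9+7.3, 18.6+5.3] = [7.800,12.200,23.900]
diag = √(29.8²+29.8²+20.5²) = √2196.33 = 46.865


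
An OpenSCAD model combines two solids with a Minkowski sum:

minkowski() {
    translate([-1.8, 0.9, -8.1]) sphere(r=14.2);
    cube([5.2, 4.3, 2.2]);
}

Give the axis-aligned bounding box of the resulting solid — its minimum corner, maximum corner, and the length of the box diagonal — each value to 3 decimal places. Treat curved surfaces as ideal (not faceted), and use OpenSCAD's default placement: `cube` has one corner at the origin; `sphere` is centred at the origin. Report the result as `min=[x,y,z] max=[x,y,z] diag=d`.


min=[-16.000,-13.300,-22.300] max=[17.600,19.400,8.300] diag=55.988

A = translate([-1.8, 0.9, -8.1]) sphere(r=14.2) → bbox [-16,-13.3,-22.3] .. [12.4,15.1,6.1]
B = cube([5.2, 4.3, 2.2]) → bbox [0,0,0] .. [5.2,4.3,2.2]
lo = A.lo+B.lo = [-16+0, -13.3+0, -22.3+0] = [-16.000,-13.300,-22.300]
hi = A.hi+B.hi = [12.4+5.2, 15.1+4.3, 6.1+2.2] = [17.600,19.400,8.300]
diag = √(33.6²+32.7²+30.6²) = √3134.61 = 55.988


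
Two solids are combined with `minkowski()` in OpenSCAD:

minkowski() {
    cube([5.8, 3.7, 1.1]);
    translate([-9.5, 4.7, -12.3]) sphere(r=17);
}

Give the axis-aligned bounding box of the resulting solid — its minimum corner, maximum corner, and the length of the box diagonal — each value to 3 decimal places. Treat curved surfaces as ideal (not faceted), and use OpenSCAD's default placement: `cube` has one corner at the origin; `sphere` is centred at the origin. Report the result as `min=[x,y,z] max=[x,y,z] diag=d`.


min=[-26.500,-12.300,-29.300] max=[13.300,25.400,5.800] diag=65.095

A = translate([-9.5, 4.7, -12.3]) sphere(r=17) → bbox [-26.5,-12.3,-29.3] .. [7.5,21.7,4.7]
B = cube([5.8, 3.7, 1.1]) → bbox [0,0,0] .. [5.8,3.7,1.1]
lo = A.lo+B.lo = [-26.5+0, -12.3+0, -29.3+0] = [-26.500,-12.300,-29.300]
hi = A.hi+B.hi = [7.5+5.8, 21.7+3.7, 4.7+1.1] = [13.300,25.400,5.800]
diag = √(39.8²+37.7²+35.1²) = √4237.34 = 65.095


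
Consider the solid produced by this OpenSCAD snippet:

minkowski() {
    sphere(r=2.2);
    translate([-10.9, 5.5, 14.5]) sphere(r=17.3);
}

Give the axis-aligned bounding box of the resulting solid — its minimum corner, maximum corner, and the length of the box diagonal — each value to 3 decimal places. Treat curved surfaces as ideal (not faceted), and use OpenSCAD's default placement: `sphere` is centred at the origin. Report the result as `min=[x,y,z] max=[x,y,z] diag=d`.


min=[-30.400,-14.000,-5.000] max=[8.600,25.000,34.000] diag=67.550

A = translate([-10.9, 5.5, 14.5]) sphere(r=17.3) → bbox [-28.2,-11.8,-2.8] .. [6.4,22.8,31.8]
B = sphere(r=2.2) → bbox [-2.2,-2.2,-2.2] .. [2.2,2.2,2.2]
lo = A.lo+B.lo = [-28.2-2.2, -11.8-2.2, -2.8-2.2] = [-30.400,-14.000,-5.000]
hi = A.hi+B.hi = [6.4+2.2, 22.8+2.2, 31.8+2.2] = [8.600,25.000,34.000]
diag = √(39²+39²+39²) = √4563 = 67.550


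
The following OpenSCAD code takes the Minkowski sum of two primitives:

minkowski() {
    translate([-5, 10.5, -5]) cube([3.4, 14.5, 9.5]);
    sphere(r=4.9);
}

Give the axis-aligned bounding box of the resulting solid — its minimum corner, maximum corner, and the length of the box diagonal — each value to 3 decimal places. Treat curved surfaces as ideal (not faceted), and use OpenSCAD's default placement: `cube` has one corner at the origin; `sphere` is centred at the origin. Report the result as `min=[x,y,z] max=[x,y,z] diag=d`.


A = translate([-5, 10.5, -5]) cube([3.4, 14.5, 9.5]) → bbox [-5,10.5,-5] .. [-1.6,25,4.5]
B = sphere(r=4.9) → bbox [-4.9,-4.9,-4.9] .. [4.9,4.9,4.9]
lo = A.lo+B.lo = [-5-4.9, 10.5-4.9, -5-4.9] = [-9.900,5.600,-9.900]
hi = A.hi+B.hi = [-1.6+4.9, 25+4.9, 4.5+4.9] = [3.300,29.900,9.400]
diag = √(13.2²+24.3²+19.3²) = √1137.22 = 33.723

min=[-9.900,5.600,-9.900] max=[3.300,29.900,9.400] diag=33.723


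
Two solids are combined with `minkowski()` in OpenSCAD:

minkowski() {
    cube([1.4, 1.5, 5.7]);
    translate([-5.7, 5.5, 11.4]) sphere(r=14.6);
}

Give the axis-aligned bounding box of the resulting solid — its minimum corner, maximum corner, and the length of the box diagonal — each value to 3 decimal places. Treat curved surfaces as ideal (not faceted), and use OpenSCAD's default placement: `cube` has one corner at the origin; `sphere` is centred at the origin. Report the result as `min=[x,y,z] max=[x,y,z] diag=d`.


A = translate([-5.7, 5.5, 11.4]) sphere(r=14.6) → bbox [-20.3,-9.1,-3.2] .. [8.9,20.1,26]
B = cube([1.4, 1.5, 5.7]) → bbox [0,0,0] .. [1.4,1.5,5.7]
lo = A.lo+B.lo = [-20.3+0, -9.1+0, -3.2+0] = [-20.300,-9.100,-3.200]
hi = A.hi+B.hi = [8.9+1.4, 20.1+1.5, 26+5.7] = [10.300,21.600,31.700]
diag = √(30.6²+30.7²+34.9²) = √3096.86 = 55.649

min=[-20.300,-9.100,-3.200] max=[10.300,21.600,31.700] diag=55.649


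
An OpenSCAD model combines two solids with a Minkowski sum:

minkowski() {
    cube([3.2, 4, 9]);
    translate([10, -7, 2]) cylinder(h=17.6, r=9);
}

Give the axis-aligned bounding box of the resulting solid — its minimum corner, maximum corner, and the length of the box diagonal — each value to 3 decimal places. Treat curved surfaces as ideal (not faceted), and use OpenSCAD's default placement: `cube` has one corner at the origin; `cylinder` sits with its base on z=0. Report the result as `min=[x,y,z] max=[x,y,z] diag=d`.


A = translate([10, -7, 2]) cylinder(h=17.6, r=9) → bbox [1,-16,2] .. [19,2,19.6]
B = cube([3.2, 4, 9]) → bbox [0,0,0] .. [3.2,4,9]
lo = A.lo+B.lo = [1+0, -16+0, 2+0] = [1.000,-16.000,2.000]
hi = A.hi+B.hi = [19+3.2, 2+4, 19.6+9] = [22.200,6.000,28.600]
diag = √(21.2²+22²+26.6²) = √1641 = 40.509

min=[1.000,-16.000,2.000] max=[22.200,6.000,28.600] diag=40.509


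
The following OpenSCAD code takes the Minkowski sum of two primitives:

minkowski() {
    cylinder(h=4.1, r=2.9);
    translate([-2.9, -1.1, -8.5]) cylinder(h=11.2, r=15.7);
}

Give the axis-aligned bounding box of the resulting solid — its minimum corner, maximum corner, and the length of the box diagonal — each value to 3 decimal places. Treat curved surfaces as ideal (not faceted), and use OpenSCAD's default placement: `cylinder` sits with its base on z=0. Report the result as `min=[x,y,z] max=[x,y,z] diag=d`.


A = translate([-2.9, -1.1, -8.5]) cylinder(h=11.2, r=15.7) → bbox [-18.6,-16.8,-8.5] .. [12.8,14.6,2.7]
B = cylinder(h=4.1, r=2.9) → bbox [-2.9,-2.9,0] .. [2.9,2.9,4.1]
lo = A.lo+B.lo = [-18.6-2.9, -16.8-2.9, -8.5+0] = [-21.500,-19.700,-8.500]
hi = A.hi+B.hi = [12.8+2.9, 14.6+2.9, 2.7+4.1] = [15.700,17.500,6.800]
diag = √(37.2²+37.2²+15.3²) = √3001.77 = 54.788

min=[-21.500,-19.700,-8.500] max=[15.700,17.500,6.800] diag=54.788


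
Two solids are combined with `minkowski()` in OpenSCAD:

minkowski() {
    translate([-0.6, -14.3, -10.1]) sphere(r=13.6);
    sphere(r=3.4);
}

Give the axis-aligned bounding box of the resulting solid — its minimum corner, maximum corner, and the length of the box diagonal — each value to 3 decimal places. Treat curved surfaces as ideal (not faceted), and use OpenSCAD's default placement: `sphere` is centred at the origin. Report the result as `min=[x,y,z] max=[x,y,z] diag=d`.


A = translate([-0.6, -14.3, -10.1]) sphere(r=13.6) → bbox [-14.2,-27.9,-23.7] .. [13,-0.7,3.5]
B = sphere(r=3.4) → bbox [-3.4,-3.4,-3.4] .. [3.4,3.4,3.4]
lo = A.lo+B.lo = [-14.2-3.4, -27.9-3.4, -23.7-3.4] = [-17.600,-31.300,-27.100]
hi = A.hi+B.hi = [13+3.4, -0.7+3.4, 3.5+3.4] = [16.400,2.700,6.900]
diag = √(34²+34²+34²) = √3468 = 58.890

min=[-17.600,-31.300,-27.100] max=[16.400,2.700,6.900] diag=58.890


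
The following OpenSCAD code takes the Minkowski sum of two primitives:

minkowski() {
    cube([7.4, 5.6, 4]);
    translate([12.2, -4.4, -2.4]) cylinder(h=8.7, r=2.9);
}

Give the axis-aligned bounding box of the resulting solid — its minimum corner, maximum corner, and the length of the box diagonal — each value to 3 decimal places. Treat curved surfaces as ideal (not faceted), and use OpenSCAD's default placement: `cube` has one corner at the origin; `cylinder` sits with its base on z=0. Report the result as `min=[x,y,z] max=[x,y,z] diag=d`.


min=[9.300,-7.300,-2.400] max=[22.500,4.100,10.300] diag=21.575

A = translate([12.2, -4.4, -2.4]) cylinder(h=8.7, r=2.9) → bbox [9.3,-7.3,-2.4] .. [15.1,-1.5,6.3]
B = cube([7.4, 5.6, 4]) → bbox [0,0,0] .. [7.4,5.6,4]
lo = A.lo+B.lo = [9.3+0, -7.3+0, -2.4+0] = [9.300,-7.300,-2.400]
hi = A.hi+B.hi = [15.1+7.4, -1.5+5.6, 6.3+4] = [22.500,4.100,10.300]
diag = √(13.2²+11.4²+12.7²) = √465.49 = 21.575


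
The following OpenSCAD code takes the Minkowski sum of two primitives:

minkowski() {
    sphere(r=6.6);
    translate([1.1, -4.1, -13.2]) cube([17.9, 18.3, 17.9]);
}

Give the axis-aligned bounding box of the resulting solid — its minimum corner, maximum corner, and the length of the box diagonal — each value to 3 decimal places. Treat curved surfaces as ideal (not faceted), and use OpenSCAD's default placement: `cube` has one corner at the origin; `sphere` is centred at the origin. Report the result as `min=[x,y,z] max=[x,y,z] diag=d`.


min=[-5.500,-10.700,-19.800] max=[25.600,20.800,11.300] diag=54.099

A = translate([1.1, -4.1, -13.2]) cube([17.9, 18.3, 17.9]) → bbox [1.1,-4.1,-13.2] .. [19,14.2,4.7]
B = sphere(r=6.6) → bbox [-6.6,-6.6,-6.6] .. [6.6,6.6,6.6]
lo = A.lo+B.lo = [1.1-6.6, -4.1-6.6, -13.2-6.6] = [-5.500,-10.700,-19.800]
hi = A.hi+B.hi = [19+6.6, 14.2+6.6, 4.7+6.6] = [25.600,20.800,11.300]
diag = √(31.1²+31.5²+31.1²) = √2926.67 = 54.099


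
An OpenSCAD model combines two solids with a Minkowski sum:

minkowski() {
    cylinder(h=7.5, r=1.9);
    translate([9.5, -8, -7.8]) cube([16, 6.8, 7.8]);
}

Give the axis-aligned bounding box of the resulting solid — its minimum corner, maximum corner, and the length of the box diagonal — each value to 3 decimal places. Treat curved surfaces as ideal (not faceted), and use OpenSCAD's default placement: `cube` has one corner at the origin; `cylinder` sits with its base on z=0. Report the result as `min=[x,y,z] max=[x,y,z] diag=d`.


min=[7.600,-9.900,-7.800] max=[27.400,0.700,7.500] diag=27.175

A = translate([9.5, -8, -7.8]) cube([16, 6.8, 7.8]) → bbox [9.5,-8,-7.8] .. [25.5,-1.2,0]
B = cylinder(h=7.5, r=1.9) → bbox [-1.9,-1.9,0] .. [1.9,1.9,7.5]
lo = A.lo+B.lo = [9.5-1.9, -8-1.9, -7.8+0] = [7.600,-9.900,-7.800]
hi = A.hi+B.hi = [25.5+1.9, -1.2+1.9, 0+7.5] = [27.400,0.700,7.500]
diag = √(19.8²+10.6²+15.3²) = √738.49 = 27.175


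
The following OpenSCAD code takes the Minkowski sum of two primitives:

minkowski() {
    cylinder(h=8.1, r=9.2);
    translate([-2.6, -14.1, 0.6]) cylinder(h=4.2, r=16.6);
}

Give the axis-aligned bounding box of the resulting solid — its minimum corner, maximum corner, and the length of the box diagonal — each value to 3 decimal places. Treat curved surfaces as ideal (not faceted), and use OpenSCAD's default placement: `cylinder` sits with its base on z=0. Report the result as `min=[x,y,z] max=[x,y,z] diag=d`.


A = translate([-2.6, -14.1, 0.6]) cylinder(h=4.2, r=16.6) → bbox [-19.2,-30.7,0.6] .. [14,2.5,4.8]
B = cylinder(h=8.1, r=9.2) → bbox [-9.2,-9.2,0] .. [9.2,9.2,8.1]
lo = A.lo+B.lo = [-19.2-9.2, -30.7-9.2, 0.6+0] = [-28.400,-39.900,0.600]
hi = A.hi+B.hi = [14+9.2, 2.5+9.2, 4.8+8.1] = [23.200,11.700,12.900]
diag = √(51.6²+51.6²+12.3²) = √5476.41 = 74.003

min=[-28.400,-39.900,0.600] max=[23.200,11.700,12.900] diag=74.003


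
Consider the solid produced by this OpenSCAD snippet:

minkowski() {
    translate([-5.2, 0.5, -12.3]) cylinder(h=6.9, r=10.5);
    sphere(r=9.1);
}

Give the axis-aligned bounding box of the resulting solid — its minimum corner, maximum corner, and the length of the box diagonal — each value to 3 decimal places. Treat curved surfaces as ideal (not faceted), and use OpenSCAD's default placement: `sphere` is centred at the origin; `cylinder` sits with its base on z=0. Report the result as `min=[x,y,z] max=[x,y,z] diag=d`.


min=[-24.800,-19.100,-21.400] max=[14.400,20.100,3.700] diag=60.855

A = translate([-5.2, 0.5, -12.3]) cylinder(h=6.9, r=10.5) → bbox [-15.7,-10,-12.3] .. [5.3,11,-5.4]
B = sphere(r=9.1) → bbox [-9.1,-9.1,-9.1] .. [9.1,9.1,9.1]
lo = A.lo+B.lo = [-15.7-9.1, -10-9.1, -12.3-9.1] = [-24.800,-19.100,-21.400]
hi = A.hi+B.hi = [5.3+9.1, 11+9.1, -5.4+9.1] = [14.400,20.100,3.700]
diag = √(39.2²+39.2²+25.1²) = √3703.29 = 60.855
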